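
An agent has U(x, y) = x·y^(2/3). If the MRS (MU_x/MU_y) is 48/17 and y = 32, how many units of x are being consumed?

MU_x = y^(2/3) and MU_y = 2/3·x·y^(-1/3).
MRS = MU_x/MU_y = (1.5)·y/x.
Substitute y = 32: MRS = 48/x. Setting 48/x = 48/17 gives x = 48/(48/17) = 17.

x = 17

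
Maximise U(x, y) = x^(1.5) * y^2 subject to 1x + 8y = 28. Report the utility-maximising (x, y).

x* = 12, y* = 2

MU_x = 1.5·√x·y^2 and MU_y = 2·x^(1.5)·y.
MRS = MU_x/MU_y = (0.75)·y/x.
Tangency: set MRS = p_x/p_y = 1/8 = 0.125.
So (0.75)·y/x = 0.125, i.e. y = (1/6)·x.
Substitute into the budget 1·x + 8·y = 28: (7/3)·x = 28, so x* = 12.
Then y* = (1/6)·12 = 2.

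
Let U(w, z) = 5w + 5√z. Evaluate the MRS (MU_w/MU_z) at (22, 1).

MRS = 2

MU_w = 5, MU_z = 5/(2√z).
MRS = 5 ÷ (5/(2√z)).
At (22, 1): MRS = 2.
That is, one extra unit of w is worth 2 units of z at the margin.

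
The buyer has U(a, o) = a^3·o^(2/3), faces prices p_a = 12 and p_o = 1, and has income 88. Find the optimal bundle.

a* = 6, o* = 16

MU_a = 3·a^2·o^(2/3) and MU_o = 2/3·a^3·o^(-1/3).
MRS = MU_a/MU_o = (4.5)·o/a.
Tangency: set MRS = p_a/p_o = 12/1 = 12.
So (4.5)·o/a = 12, i.e. o = (8/3)·a.
Substitute into the budget 12·a + 1·o = 88: (44/3)·a = 88, so a* = 6.
Then o* = (8/3)·6 = 16.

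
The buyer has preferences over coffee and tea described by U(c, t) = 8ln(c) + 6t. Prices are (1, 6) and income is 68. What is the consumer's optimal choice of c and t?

MU_c = 8/c, MU_t = 6.
MRS = 8/c ÷ 6.
Tangency: set MRS = p_c/p_t = 1/6.
MRS depends only on c: (4/3)/c = 1/6 ⇒ c* = (4/3)/(1/6) = 8.
From the budget, 6·t = 68 − 1·8 = 60, so t* = 10.

c* = 8, t* = 10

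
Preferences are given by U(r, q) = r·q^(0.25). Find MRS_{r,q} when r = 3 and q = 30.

MU_r = q^(0.25) and MU_q = 0.25·r·q^(-0.75).
MRS = MU_r/MU_q = (4)·q/r.
At (3, 30): MRS = 40.
The indifference curve has slope −40 at this bundle.

MRS = 40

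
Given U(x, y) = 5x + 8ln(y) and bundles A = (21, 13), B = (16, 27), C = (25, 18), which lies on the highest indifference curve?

Bundle C

Evaluate utility at each bundle:
U(A) = 125.520.
U(B) = 106.367.
U(C) = 148.123.
Highest utility is C, so C ≻ A ≻ B.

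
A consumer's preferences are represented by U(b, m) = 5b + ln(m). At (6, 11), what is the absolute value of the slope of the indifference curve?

MRS = 55

MU_b = 5, MU_m = 1/m.
MRS = 5 ÷ (1/m).
At (6, 11): MRS = 55.
That is, one extra unit of b is worth 55 units of m at the margin.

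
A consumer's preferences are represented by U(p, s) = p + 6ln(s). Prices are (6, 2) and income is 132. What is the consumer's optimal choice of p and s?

p* = 16, s* = 18

MU_p = 1, MU_s = 6/s.
MRS = 1 ÷ (6/s).
Tangency: set MRS = p_p/p_s = 6/2 = 3.
MRS depends only on s: (1/6)·s = 3 ⇒ s* = 3/(1/6) = 18.
From the budget, 6·p = 132 − 2·18 = 96, so p* = 16.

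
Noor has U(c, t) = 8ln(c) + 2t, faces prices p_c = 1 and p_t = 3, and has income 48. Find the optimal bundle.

c* = 12, t* = 12

MU_c = 8/c, MU_t = 2.
MRS = 8/c ÷ 2.
Tangency: set MRS = p_c/p_t = 1/3.
MRS depends only on c: 4/c = 1/3 ⇒ c* = 4/(1/3) = 12.
From the budget, 3·t = 48 − 1·12 = 36, so t* = 12.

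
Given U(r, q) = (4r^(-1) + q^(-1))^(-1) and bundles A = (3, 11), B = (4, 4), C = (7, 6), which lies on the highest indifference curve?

Bundle C

Evaluate utility at each bundle:
U(A) = 0.702.
U(B) = 0.800.
U(C) = 1.355.
Highest utility is C, so C ≻ B ≻ A.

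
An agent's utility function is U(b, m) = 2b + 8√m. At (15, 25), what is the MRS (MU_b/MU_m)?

MRS = 2.5

MU_b = 2, MU_m = 8/(2√m).
MRS = 2 ÷ (8/(2√m)).
At (15, 25): MRS = 2.5.
So at (15, 25) the consumer would give up 2.5 units of m for one more unit of b.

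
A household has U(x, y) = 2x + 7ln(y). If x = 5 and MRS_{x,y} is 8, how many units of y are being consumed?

MU_x = 2, MU_y = 7/y.
MRS = 2 ÷ (7/y).
MRS depends only on y: (2/7)·y = 8 ⇒ y = 8/(2/7) = 28.

y = 28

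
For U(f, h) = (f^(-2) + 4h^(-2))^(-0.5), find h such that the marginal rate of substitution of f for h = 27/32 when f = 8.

h = 12

For CES with ρ = -2, MRS = (1/4)·(h/f)^3.
Setting (1/4)·(h/8)^3 = 27/32 gives (h/8)^3 = 3.375, so h/8 = 1.5 and h = 12.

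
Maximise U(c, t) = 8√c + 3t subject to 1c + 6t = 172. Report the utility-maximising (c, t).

c* = 64, t* = 18

MU_c = 8/(2√c), MU_t = 3.
MRS = 8/(2√c) ÷ 3.
Tangency: set MRS = p_c/p_t = 1/6.
MRS depends only on c: (4/3)/√c = 1/6 ⇒ √c = (4/3)/(1/6) = 8 ⇒ c* = 64.
From the budget, 6·t = 172 − 1·64 = 108, so t* = 18.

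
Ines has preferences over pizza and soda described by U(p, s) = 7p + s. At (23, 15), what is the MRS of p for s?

MU_p = 7, MU_s = 1, so MRS = 7/1 = 7 at every bundle.
At (23, 15): MRS = 7.
That is, one extra unit of p is worth 7 units of s at the margin.

MRS = 7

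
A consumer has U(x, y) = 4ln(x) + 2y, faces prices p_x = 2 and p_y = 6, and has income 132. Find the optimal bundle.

MU_x = 4/x, MU_y = 2.
MRS = 4/x ÷ 2.
Tangency: set MRS = p_x/p_y = 2/6 = 1/3.
MRS depends only on x: 2/x = 1/3 ⇒ x* = 2/(1/3) = 6.
From the budget, 6·y = 132 − 2·6 = 120, so y* = 20.

x* = 6, y* = 20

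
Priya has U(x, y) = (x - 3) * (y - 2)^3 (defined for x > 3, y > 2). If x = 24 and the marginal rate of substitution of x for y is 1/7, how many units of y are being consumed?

y = 11

MU_x = (y−2)^3, MU_y = 3·(x−3)·(y−2)^2.
MRS = (1/3)·(y−2)/(x−3).
Substitute x = 24: MRS = (y − 2)/63. Setting this equal to 1/7 gives y − 2 = (1/7)·63 = 9, so y = 11.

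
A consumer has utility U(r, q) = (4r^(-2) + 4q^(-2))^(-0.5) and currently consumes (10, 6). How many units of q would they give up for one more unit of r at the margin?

For CES with ρ = -2, MRS = (q/r)^3.
At (10, 6): MRS = 27/125.
So at (10, 6) the consumer would give up 27/125 units of q for one more unit of r.

MRS = 27/125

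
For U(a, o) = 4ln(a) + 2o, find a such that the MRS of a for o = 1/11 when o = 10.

MU_a = 4/a, MU_o = 2.
MRS = 4/a ÷ 2.
MRS depends only on a: 2/a = 1/11 ⇒ a = 2/(1/11) = 22.

a = 22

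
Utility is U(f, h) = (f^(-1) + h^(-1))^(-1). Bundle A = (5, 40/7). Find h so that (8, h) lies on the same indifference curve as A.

h = 4

U depends on (f, h) only through S = f^(-1) + h^(-1), so equal utility means equal S. At (5, 40/7): S = 0.375.
With f = 8: 8^(-1) = 0.125, so h^(-1) = 0.375 − 0.125 = 0.25.
Hence h = 1/0.25 = 4.
Check: U(8, 4) = 2.6667.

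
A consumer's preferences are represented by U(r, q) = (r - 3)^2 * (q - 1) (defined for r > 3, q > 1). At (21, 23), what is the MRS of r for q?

MRS = 22/9

MU_r = 2·(r−3)·(q−1), MU_q = (r−3)^2.
MRS = (2/1)·(q−1)/(r−3).
At (21, 23): MRS = 22/9.
That is, one extra unit of r is worth 22/9 units of q at the margin.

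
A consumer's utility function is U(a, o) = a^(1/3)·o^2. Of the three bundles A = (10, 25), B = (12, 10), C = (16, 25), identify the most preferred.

Evaluate utility at each bundle:
U(A) = 1346.522.
U(B) = 228.943.
U(C) = 1574.901.
Highest utility is C, so C ≻ A ≻ B.

Bundle C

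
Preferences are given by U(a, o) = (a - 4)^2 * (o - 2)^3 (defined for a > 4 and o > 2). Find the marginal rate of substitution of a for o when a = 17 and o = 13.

MRS = 22/39

MU_a = 2·(a−4)·(o−2)^3, MU_o = 3·(a−4)^2·(o−2)^2.
MRS = (2/3)·(o−2)/(a−4).
At (17, 13): MRS = 22/39.
The indifference curve has slope −22/39 at this bundle.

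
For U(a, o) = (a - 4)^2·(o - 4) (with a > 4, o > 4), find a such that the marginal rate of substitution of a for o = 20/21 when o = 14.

MU_a = 2·(a−4)·(o−4), MU_o = (a−4)^2.
MRS = (2/1)·(o−4)/(a−4).
Substitute o = 14: MRS = 20/(a − 4). Setting this equal to 20/21 gives a − 4 = 20/(20/21) = 21, so a = 25.

a = 25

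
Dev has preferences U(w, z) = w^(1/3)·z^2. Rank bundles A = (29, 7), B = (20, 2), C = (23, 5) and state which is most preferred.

Evaluate utility at each bundle:
U(A) = 150.544.
U(B) = 10.858.
U(C) = 71.097.
Highest utility is A, so A ≻ C ≻ B.

Bundle A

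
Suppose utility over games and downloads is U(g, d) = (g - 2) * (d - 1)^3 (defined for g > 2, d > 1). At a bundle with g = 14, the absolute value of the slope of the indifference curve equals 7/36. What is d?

d = 8

MU_g = (d−1)^3, MU_d = 3·(g−2)·(d−1)^2.
MRS = (1/3)·(d−1)/(g−2).
Substitute g = 14: MRS = (d − 1)/36. Setting this equal to 7/36 gives d − 1 = (7/36)·36 = 7, so d = 8.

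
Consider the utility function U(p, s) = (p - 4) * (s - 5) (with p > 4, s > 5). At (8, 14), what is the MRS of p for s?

MU_p = (s−5), MU_s = (p−4).
MRS = (s−5)/(p−4).
At (8, 14): MRS = 2.25.
The indifference curve has slope −2.25 at this bundle.

MRS = 2.25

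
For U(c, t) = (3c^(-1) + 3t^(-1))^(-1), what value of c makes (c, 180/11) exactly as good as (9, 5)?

c = 4

U depends on (c, t) only through S = 3c^(-1) + 3t^(-1), so equal utility means equal S. At (9, 5): S = 14/15.
With t = 180/11: 3·(180/11)^(-1) = 11/60, so 3c^(-1) = 14/15 − 11/60 = 0.75, i.e. c^(-1) = 0.25.
Hence c = 1/0.25 = 4.
Check: U(4, 180/11) = 1.0714.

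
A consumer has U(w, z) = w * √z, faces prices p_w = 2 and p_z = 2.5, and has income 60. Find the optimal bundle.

MU_w = √z and MU_z = 0.5·w·z^(-0.5).
MRS = MU_w/MU_z = (2)·z/w.
Tangency: set MRS = p_w/p_z = 2/2.5 = 0.8.
So (2)·z/w = 0.8, i.e. z = 0.4·w.
Substitute into the budget 2·w + 2.5·z = 60: 3·w = 60, so w* = 20.
Then z* = 0.4·20 = 8.

w* = 20, z* = 8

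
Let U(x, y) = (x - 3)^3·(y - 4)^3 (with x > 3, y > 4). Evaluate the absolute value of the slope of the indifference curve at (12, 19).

MRS = 5/3

MU_x = 3·(x−3)^2·(y−4)^3, MU_y = 3·(x−3)^3·(y−4)^2.
MRS = (y−4)/(x−3).
At (12, 19): MRS = 5/3.
So at (12, 19) the consumer would give up 5/3 units of y for one more unit of x.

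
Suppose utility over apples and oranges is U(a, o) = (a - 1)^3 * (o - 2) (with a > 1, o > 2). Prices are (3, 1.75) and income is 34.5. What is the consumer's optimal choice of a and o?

a* = 8, o* = 6

MU_a = 3·(a−1)^2·(o−2), MU_o = (a−1)^3.
MRS = (3/1)·(o−2)/(a−1).
Tangency: set MRS = p_a/p_o = 3/1.75 = 12/7.
So (3/1)·(o − 2)/(a − 1) = 12/7, i.e. (o − 2) = (4/7)·(a − 1).
Rewrite the budget in excess-of-subsistence terms: 3·(a − 1) + 1.75·(o − 2) = 34.5 − 3·1 − 1.75·2 = 28.
Substituting, 4·(a − 1) = 28, so a − 1 = 7 and a* = 8.
Then o − 2 = (4/7)·7 = 4, so o* = 6.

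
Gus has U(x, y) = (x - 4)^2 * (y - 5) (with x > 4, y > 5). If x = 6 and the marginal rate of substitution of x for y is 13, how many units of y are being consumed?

MU_x = 2·(x−4)·(y−5), MU_y = (x−4)^2.
MRS = (2/1)·(y−5)/(x−4).
Substitute x = 6: MRS = (y − 5)/1. Setting this equal to 13 gives y − 5 = 13·1 = 13, so y = 18.

y = 18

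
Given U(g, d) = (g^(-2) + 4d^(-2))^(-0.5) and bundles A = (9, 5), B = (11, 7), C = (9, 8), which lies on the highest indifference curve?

Bundle C

Evaluate utility at each bundle:
U(A) = 2.409.
U(B) = 3.335.
U(C) = 3.655.
Highest utility is C, so C ≻ B ≻ A.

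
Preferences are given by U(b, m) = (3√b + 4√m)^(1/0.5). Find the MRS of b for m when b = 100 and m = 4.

For CES with ρ = 0.5, MRS = (3/4)·√(m/b).
At (100, 4): MRS = 0.15.
The indifference curve has slope −0.15 at this bundle.

MRS = 0.15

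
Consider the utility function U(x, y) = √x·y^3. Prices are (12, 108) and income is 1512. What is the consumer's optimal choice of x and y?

MU_x = 0.5·x^(-0.5)·y^3 and MU_y = 3·√x·y^2.
MRS = MU_x/MU_y = (1/6)·y/x.
Tangency: set MRS = p_x/p_y = 12/108 = 1/9.
So (1/6)·y/x = 1/9, i.e. y = (2/3)·x.
Substitute into the budget 12·x + 108·y = 1512: 84·x = 1512, so x* = 18.
Then y* = (2/3)·18 = 12.

x* = 18, y* = 12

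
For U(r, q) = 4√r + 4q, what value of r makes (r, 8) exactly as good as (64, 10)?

r = 100

U(64, 10) = 72.
Set U(r, 8) = 72 and solve.
With q = 8: 4√r = 72 − 4·8 = 40, so √r = 10 and r = 100.
Check: U(100, 8) = 72.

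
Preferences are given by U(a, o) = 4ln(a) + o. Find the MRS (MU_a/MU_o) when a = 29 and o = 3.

MRS = 4/29

MU_a = 4/a, MU_o = 1.
MRS = 4/a ÷ 1.
At (29, 3): MRS = 4/29.
That is, one extra unit of a is worth 4/29 units of o at the margin.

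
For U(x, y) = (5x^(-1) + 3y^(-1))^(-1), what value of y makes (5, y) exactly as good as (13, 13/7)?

y = 3

U depends on (x, y) only through S = 5x^(-1) + 3y^(-1), so equal utility means equal S. At (13, 13/7): S = 2.
With x = 5: 5·5^(-1) = 1, so 3y^(-1) = 2 − 1 = 1, i.e. y^(-1) = 1/3.
Hence y = 1/(1/3) = 3.
Check: U(5, 3) = 0.5.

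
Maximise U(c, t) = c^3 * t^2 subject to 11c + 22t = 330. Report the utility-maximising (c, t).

c* = 18, t* = 6

MU_c = 3·c^2·t^2 and MU_t = 2·c^3·t.
MRS = MU_c/MU_t = (3/2)·t/c.
Tangency: set MRS = p_c/p_t = 11/22 = 0.5.
So (3/2)·t/c = 0.5, i.e. t = (1/3)·c.
Substitute into the budget 11·c + 22·t = 330: (55/3)·c = 330, so c* = 18.
Then t* = (1/3)·18 = 6.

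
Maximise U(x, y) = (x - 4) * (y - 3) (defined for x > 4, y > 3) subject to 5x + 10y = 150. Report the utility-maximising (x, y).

x* = 14, y* = 8

MU_x = (y−3), MU_y = (x−4).
MRS = (y−3)/(x−4).
Tangency: set MRS = p_x/p_y = 5/10 = 0.5.
So (y − 3)/(x − 4) = 0.5, i.e. (y − 3) = 0.5·(x − 4).
Rewrite the budget in excess-of-subsistence terms: 5·(x − 4) + 10·(y − 3) = 150 − 5·4 − 10·3 = 100.
Substituting, 10·(x − 4) = 100, so x − 4 = 10 and x* = 14.
Then y − 3 = 0.5·10 = 5, so y* = 8.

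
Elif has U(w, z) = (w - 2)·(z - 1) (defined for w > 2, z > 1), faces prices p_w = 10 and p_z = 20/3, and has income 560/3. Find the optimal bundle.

MU_w = (z−1), MU_z = (w−2).
MRS = (z−1)/(w−2).
Tangency: set MRS = p_w/p_z = 10/(20/3) = 1.5.
So (z − 1)/(w − 2) = 1.5, i.e. (z − 1) = 1.5·(w − 2).
Rewrite the budget in excess-of-subsistence terms: 10·(w − 2) + (20/3)·(z − 1) = 560/3 − 10·2 − (20/3)·1 = 160.
Substituting, 20·(w − 2) = 160, so w − 2 = 8 and w* = 10.
Then z − 1 = 1.5·8 = 12, so z* = 13.

w* = 10, z* = 13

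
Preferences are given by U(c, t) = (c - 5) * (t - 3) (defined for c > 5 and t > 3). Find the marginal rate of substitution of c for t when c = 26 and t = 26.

MRS = 23/21

MU_c = (t−3), MU_t = (c−5).
MRS = (t−3)/(c−5).
At (26, 26): MRS = 23/21.
That is, one extra unit of c is worth 23/21 units of t at the margin.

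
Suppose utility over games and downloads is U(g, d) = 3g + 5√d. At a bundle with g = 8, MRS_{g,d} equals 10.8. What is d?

MU_g = 3, MU_d = 5/(2√d).
MRS = 3 ÷ (5/(2√d)).
MRS depends only on d: 1.2·√d = 10.8 ⇒ √d = 10.8/1.2 = 9 ⇒ d = 81.

d = 81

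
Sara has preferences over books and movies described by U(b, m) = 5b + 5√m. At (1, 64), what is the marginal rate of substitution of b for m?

MRS = 16

MU_b = 5, MU_m = 5/(2√m).
MRS = 5 ÷ (5/(2√m)).
At (1, 64): MRS = 16.
The indifference curve has slope −16 at this bundle.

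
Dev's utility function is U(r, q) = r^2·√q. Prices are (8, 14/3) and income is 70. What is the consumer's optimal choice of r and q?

r* = 7, q* = 3

MU_r = 2·r·√q and MU_q = 0.5·r^2·q^(-0.5).
MRS = MU_r/MU_q = (4)·q/r.
Tangency: set MRS = p_r/p_q = 8/(14/3) = 12/7.
So (4)·q/r = 12/7, i.e. q = (3/7)·r.
Substitute into the budget 8·r + (14/3)·q = 70: 10·r = 70, so r* = 7.
Then q* = (3/7)·7 = 3.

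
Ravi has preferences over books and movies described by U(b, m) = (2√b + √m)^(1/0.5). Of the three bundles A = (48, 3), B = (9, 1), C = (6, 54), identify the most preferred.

Bundle A

Evaluate utility at each bundle:
U(A) = 243.000.
U(B) = 49.000.
U(C) = 150.000.
Highest utility is A, so A ≻ C ≻ B.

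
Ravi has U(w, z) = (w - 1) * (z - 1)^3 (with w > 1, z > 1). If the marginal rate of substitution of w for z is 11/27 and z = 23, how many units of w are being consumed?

w = 19

MU_w = (z−1)^3, MU_z = 3·(w−1)·(z−1)^2.
MRS = (1/3)·(z−1)/(w−1).
Substitute z = 23: MRS = (22/3)/(w − 1). Setting this equal to 11/27 gives w − 1 = (22/3)/(11/27) = 18, so w = 19.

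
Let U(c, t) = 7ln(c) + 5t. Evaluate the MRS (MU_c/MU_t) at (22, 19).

MRS = 7/110

MU_c = 7/c, MU_t = 5.
MRS = 7/c ÷ 5.
At (22, 19): MRS = 7/110.
So at (22, 19) the consumer would give up 7/110 units of t for one more unit of c.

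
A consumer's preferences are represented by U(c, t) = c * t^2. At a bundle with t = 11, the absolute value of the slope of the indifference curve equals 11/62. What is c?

c = 31

MU_c = t^2 and MU_t = 2·c·t.
MRS = MU_c/MU_t = (1/2)·t/c.
Substitute t = 11: MRS = 5.5/c. Setting 5.5/c = 11/62 gives c = 5.5/(11/62) = 31.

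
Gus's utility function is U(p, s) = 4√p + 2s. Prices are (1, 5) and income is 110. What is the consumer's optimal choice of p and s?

MU_p = 4/(2√p), MU_s = 2.
MRS = 4/(2√p) ÷ 2.
Tangency: set MRS = p_p/p_s = 1/5 = 0.2.
MRS depends only on p: 1/√p = 0.2 ⇒ √p = 1/0.2 = 5 ⇒ p* = 25.
From the budget, 5·s = 110 − 1·25 = 85, so s* = 17.

p* = 25, s* = 17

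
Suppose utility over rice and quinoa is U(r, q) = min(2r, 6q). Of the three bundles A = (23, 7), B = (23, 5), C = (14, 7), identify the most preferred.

Evaluate utility at each bundle:
U(A) = 42.
U(B) = 30.
U(C) = 28.
Highest utility is A, so A ≻ B ≻ C.

Bundle A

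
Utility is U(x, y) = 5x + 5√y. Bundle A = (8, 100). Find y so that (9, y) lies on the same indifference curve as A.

U(8, 100) = 90.
Set U(9, y) = 90 and solve.
With x = 9: 5√y = 90 − 5·9 = 45, so √y = 9 and y = 81.
Check: U(9, 81) = 90.

y = 81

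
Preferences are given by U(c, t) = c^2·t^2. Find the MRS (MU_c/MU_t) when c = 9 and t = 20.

MRS = 20/9

MU_c = 2·c·t^2 and MU_t = 2·c^2·t.
MRS = MU_c/MU_t = t/c.
At (9, 20): MRS = 20/9.
That is, one extra unit of c is worth 20/9 units of t at the margin.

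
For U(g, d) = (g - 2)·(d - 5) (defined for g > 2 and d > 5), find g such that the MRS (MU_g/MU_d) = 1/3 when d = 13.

MU_g = (d−5), MU_d = (g−2).
MRS = (d−5)/(g−2).
Substitute d = 13: MRS = 8/(g − 2). Setting this equal to 1/3 gives g − 2 = 8/(1/3) = 24, so g = 26.

g = 26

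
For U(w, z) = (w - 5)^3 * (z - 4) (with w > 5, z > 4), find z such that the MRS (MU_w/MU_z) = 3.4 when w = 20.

z = 21

MU_w = 3·(w−5)^2·(z−4), MU_z = (w−5)^3.
MRS = (3/1)·(z−4)/(w−5).
Substitute w = 20: MRS = (z − 4)/5. Setting this equal to 3.4 gives z − 4 = 3.4·5 = 17, so z = 21.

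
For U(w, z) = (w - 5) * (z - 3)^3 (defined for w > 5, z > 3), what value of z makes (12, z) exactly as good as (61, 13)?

z = 23

U(61, 13) = 56000.
Set U(12, z) = 56000 and solve.
With w = 12: (12 − 5) = 7, so (z − 3)^3 = 56000/7 = 8000.
Taking the cube root (with z > 3): z − 3 = 20, so z = 23.
Check: U(12, 23) = 56000.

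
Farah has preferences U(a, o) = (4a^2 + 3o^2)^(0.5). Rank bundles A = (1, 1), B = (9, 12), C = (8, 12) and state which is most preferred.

Evaluate utility at each bundle:
U(A) = 2.646.
U(B) = 27.495.
U(C) = 26.230.
Highest utility is B, so B ≻ C ≻ A.

Bundle B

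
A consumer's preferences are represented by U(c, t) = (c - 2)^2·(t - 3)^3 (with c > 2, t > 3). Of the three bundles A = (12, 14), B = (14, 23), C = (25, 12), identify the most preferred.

Bundle B

Evaluate utility at each bundle:
U(A) = 133100.
U(B) = 1152000.
U(C) = 385641.
Highest utility is B, so B ≻ C ≻ A.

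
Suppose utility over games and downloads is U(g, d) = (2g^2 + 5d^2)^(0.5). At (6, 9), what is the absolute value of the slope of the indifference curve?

For CES with ρ = 2, MRS = (2/5)·(d/g)^(-1).
At (6, 9): MRS = 4/15.
That is, one extra unit of g is worth 4/15 units of d at the margin.

MRS = 4/15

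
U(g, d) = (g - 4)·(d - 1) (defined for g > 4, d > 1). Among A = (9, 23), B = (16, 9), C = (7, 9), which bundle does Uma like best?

Bundle A

Evaluate utility at each bundle:
U(A) = 110.
U(B) = 96.
U(C) = 24.
Highest utility is A, so A ≻ B ≻ C.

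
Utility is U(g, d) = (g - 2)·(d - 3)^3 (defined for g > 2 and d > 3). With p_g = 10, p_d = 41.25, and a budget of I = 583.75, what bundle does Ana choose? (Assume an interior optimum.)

MU_g = (d−3)^3, MU_d = 3·(g−2)·(d−3)^2.
MRS = (1/3)·(d−3)/(g−2).
Tangency: set MRS = p_g/p_d = 10/41.25 = 8/33.
So (1/3)·(d − 3)/(g − 2) = 8/33, i.e. (d − 3) = (8/11)·(g − 2).
Rewrite the budget in excess-of-subsistence terms: 10·(g − 2) + 41.25·(d − 3) = 583.75 − 10·2 − 41.25·3 = 440.
Substituting, 40·(g − 2) = 440, so g − 2 = 11 and g* = 13.
Then d − 3 = (8/11)·11 = 8, so d* = 11.

g* = 13, d* = 11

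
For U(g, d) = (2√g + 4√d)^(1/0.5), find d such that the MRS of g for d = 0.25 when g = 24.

For CES with ρ = 0.5, MRS = (2/4)·√(d/g).
Setting (2/4)·√(d/24) = 0.25 gives √(d/24) = 0.5, so d/24 = 0.25 and d = 6.

d = 6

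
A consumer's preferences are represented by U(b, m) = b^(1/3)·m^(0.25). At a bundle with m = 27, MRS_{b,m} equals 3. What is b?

b = 12

MU_b = 1/3·b^(-2/3)·m^(0.25) and MU_m = 0.25·b^(1/3)·m^(-0.75).
MRS = MU_b/MU_m = (4/3)·m/b.
Substitute m = 27: MRS = 36/b. Setting 36/b = 3 gives b = 36/3 = 12.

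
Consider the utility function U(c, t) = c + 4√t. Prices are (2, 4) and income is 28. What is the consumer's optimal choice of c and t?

MU_c = 1, MU_t = 4/(2√t).
MRS = 1 ÷ (4/(2√t)).
Tangency: set MRS = p_c/p_t = 2/4 = 0.5.
MRS depends only on t: 0.5·√t = 0.5 ⇒ √t = 0.5/0.5 = 1 ⇒ t* = 1.
From the budget, 2·c = 28 − 4·1 = 24, so c* = 12.

c* = 12, t* = 1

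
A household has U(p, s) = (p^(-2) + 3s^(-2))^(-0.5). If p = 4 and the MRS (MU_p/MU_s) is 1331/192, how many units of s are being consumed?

s = 11

For CES with ρ = -2, MRS = (1/3)·(s/p)^3.
Setting (1/3)·(s/4)^3 = 1331/192 gives (s/4)^3 = 1331/64, so s/4 = 2.75 and s = 11.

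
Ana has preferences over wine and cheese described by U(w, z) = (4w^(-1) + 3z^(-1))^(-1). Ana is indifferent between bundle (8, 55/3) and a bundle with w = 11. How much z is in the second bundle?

z = 10

U depends on (w, z) only through S = 4w^(-1) + 3z^(-1), so equal utility means equal S. At (8, 55/3): S = 73/110.
With w = 11: 4·11^(-1) = 4/11, so 3z^(-1) = 73/110 − 4/11 = 0.3, i.e. z^(-1) = 0.1.
Hence z = 1/0.1 = 10.
Check: U(11, 10) = 1.5068.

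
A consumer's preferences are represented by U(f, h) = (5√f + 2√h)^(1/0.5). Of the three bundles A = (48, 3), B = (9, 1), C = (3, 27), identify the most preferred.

Evaluate utility at each bundle:
U(A) = 1452.000.
U(B) = 289.000.
U(C) = 363.000.
Highest utility is A, so A ≻ C ≻ B.

Bundle A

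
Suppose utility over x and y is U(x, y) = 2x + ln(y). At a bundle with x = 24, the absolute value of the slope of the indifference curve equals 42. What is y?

MU_x = 2, MU_y = 1/y.
MRS = 2 ÷ (1/y).
MRS depends only on y: 2·y = 42 ⇒ y = 42/2 = 21.

y = 21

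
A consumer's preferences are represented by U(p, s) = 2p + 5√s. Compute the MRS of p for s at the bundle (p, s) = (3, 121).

MU_p = 2, MU_s = 5/(2√s).
MRS = 2 ÷ (5/(2√s)).
At (3, 121): MRS = 8.8.
That is, one extra unit of p is worth 8.8 units of s at the margin.

MRS = 8.8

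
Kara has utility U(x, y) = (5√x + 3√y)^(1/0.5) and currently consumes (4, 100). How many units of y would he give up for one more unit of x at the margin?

MRS = 25/3

For CES with ρ = 0.5, MRS = (5/3)·√(y/x).
At (4, 100): MRS = 25/3.
So at (4, 100) the consumer would give up 25/3 units of y for one more unit of x.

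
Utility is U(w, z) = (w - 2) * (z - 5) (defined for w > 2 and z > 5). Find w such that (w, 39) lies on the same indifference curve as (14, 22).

U(14, 22) = 204.
Set U(w, 39) = 204 and solve.
With z = 39: (39 − 5) = 34, so (w − 2) = 204/34 = 6.
So w = 2 + 6 = 8.
Check: U(8, 39) = 204.

w = 8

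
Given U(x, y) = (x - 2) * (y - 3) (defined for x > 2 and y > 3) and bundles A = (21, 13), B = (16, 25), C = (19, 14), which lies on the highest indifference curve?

Evaluate utility at each bundle:
U(A) = 190.
U(B) = 308.
U(C) = 187.
Highest utility is B, so B ≻ A ≻ C.

Bundle B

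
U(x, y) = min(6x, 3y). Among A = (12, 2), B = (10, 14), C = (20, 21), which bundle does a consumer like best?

Evaluate utility at each bundle:
U(A) = 6.
U(B) = 42.
U(C) = 63.
Highest utility is C, so C ≻ B ≻ A.

Bundle C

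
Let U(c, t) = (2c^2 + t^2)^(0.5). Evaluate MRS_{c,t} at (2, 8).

MRS = 0.5

For CES with ρ = 2, MRS = (2/1)·(t/c)^(-1).
At (2, 8): MRS = 0.5.
The indifference curve has slope −0.5 at this bundle.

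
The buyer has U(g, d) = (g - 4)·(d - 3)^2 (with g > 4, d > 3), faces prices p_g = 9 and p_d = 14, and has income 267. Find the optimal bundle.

g* = 11, d* = 12

MU_g = (d−3)^2, MU_d = 2·(g−4)·(d−3).
MRS = (1/2)·(d−3)/(g−4).
Tangency: set MRS = p_g/p_d = 9/14.
So (1/2)·(d − 3)/(g − 4) = 9/14, i.e. (d − 3) = (9/7)·(g − 4).
Rewrite the budget in excess-of-subsistence terms: 9·(g − 4) + 14·(d − 3) = 267 − 9·4 − 14·3 = 189.
Substituting, 27·(g − 4) = 189, so g − 4 = 7 and g* = 11.
Then d − 3 = (9/7)·7 = 9, so d* = 12.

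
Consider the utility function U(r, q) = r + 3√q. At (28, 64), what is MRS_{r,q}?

MRS = 16/3

MU_r = 1, MU_q = 3/(2√q).
MRS = 1 ÷ (3/(2√q)).
At (28, 64): MRS = 16/3.
So at (28, 64) the consumer would give up 16/3 units of q for one more unit of r.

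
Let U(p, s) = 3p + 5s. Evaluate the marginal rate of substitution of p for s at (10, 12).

MRS = 0.6

MU_p = 3, MU_s = 5, so MRS = 3/5 = 0.6 at every bundle.
At (10, 12): MRS = 0.6.
That is, one extra unit of p is worth 0.6 units of s at the margin.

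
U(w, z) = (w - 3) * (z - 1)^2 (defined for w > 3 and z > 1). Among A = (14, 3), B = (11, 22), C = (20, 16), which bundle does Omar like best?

Bundle C

Evaluate utility at each bundle:
U(A) = 44.
U(B) = 3528.
U(C) = 3825.
Highest utility is C, so C ≻ B ≻ A.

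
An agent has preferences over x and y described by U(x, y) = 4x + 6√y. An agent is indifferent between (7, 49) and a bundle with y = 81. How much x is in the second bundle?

U(7, 49) = 70.
Set U(x, 81) = 70 and solve.
With y = 81: √81 = 9, so 4x = 70 − 6·9 = 16 and x = 4.
Check: U(4, 81) = 70.

x = 4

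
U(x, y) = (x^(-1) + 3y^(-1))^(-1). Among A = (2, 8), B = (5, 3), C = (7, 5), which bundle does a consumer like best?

Evaluate utility at each bundle:
U(A) = 1.143.
U(B) = 0.833.
U(C) = 1.346.
Highest utility is C, so C ≻ A ≻ B.

Bundle C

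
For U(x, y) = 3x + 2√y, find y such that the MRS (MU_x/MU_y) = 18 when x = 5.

y = 36

MU_x = 3, MU_y = 2/(2√y).
MRS = 3 ÷ (2/(2√y)).
MRS depends only on y: 3·√y = 18 ⇒ √y = 18/3 = 6 ⇒ y = 36.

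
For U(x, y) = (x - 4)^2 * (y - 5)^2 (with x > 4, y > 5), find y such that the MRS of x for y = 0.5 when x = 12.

MU_x = 2·(x−4)·(y−5)^2, MU_y = 2·(x−4)^2·(y−5).
MRS = (y−5)/(x−4).
Substitute x = 12: MRS = (y − 5)/8. Setting this equal to 0.5 gives y − 5 = 0.5·8 = 4, so y = 9.

y = 9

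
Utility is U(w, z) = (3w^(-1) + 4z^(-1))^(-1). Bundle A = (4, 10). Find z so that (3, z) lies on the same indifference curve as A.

z = 80/3

U depends on (w, z) only through S = 3w^(-1) + 4z^(-1), so equal utility means equal S. At (4, 10): S = 1.15.
With w = 3: 3·3^(-1) = 1, so 4z^(-1) = 1.15 − 1 = 0.15, i.e. z^(-1) = 3/80.
Hence z = 1/(3/80) = 80/3.
Check: U(3, 80/3) = 0.8696.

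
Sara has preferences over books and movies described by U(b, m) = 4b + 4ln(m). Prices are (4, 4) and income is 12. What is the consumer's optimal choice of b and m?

b* = 2, m* = 1

MU_b = 4, MU_m = 4/m.
MRS = 4 ÷ (4/m).
Tangency: set MRS = p_b/p_m = 4/4 = 1.
MRS depends only on m: m = 1 ⇒ m* = 1.
From the budget, 4·b = 12 − 4·1 = 8, so b* = 2.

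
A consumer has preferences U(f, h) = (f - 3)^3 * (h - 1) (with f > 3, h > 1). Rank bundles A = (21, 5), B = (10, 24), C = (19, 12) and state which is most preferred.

Evaluate utility at each bundle:
U(A) = 23328.
U(B) = 7889.
U(C) = 45056.
Highest utility is C, so C ≻ A ≻ B.

Bundle C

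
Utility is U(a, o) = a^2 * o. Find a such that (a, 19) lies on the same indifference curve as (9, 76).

a = 18

U(9, 76) = 6156.
Set U(a, 19) = 6156 and solve.
With o = 19: a^2 = 6156/19 = 324; taking the square root, a = 18.
Check: U(18, 19) = 6156.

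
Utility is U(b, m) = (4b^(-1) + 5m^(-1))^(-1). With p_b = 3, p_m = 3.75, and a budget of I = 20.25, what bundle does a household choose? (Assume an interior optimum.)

b* = 3, m* = 3

For CES with ρ = -1, MRS = (4/5)·(m/b)^2.
Tangency: set MRS = p_b/p_m = 3/3.75 = 0.8.
So (m/b)^2 = 1; taking the square root, m/b = 1, i.e. m = b.
Substitute into the budget 3·b + 3.75·m = 20.25: 6.75·b = 20.25, so b* = 3 and m* = 3.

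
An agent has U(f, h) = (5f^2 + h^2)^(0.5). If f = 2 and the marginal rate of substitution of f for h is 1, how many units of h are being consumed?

For CES with ρ = 2, MRS = (5/1)·(h/f)^(-1).
Setting (5/1)·(h/2)^(-1) = 1 gives (h/2)^(-1) = 0.2, so h/2 = 5 and h = 10.

h = 10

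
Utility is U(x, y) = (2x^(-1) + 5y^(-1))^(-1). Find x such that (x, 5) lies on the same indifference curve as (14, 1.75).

x = 1

U depends on (x, y) only through S = 2x^(-1) + 5y^(-1), so equal utility means equal S. At (14, 1.75): S = 3.
With y = 5: 5·5^(-1) = 1, so 2x^(-1) = 3 − 1 = 2, i.e. x^(-1) = 1.
Hence x = 1/1 = 1.
Check: U(1, 5) = 0.3333.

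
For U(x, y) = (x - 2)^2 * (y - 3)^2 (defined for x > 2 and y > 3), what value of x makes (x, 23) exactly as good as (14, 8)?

x = 5

U(14, 8) = 3600.
Set U(x, 23) = 3600 and solve.
With y = 23: (23 − 3)^2 = 400, so (x − 2)^2 = 3600/400 = 9.
Taking the square root (with x > 2): x − 2 = 3, so x = 5.
Check: U(5, 23) = 3600.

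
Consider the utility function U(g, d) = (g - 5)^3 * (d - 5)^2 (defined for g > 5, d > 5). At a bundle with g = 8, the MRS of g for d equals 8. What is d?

d = 21

MU_g = 3·(g−5)^2·(d−5)^2, MU_d = 2·(g−5)^3·(d−5).
MRS = (3/2)·(d−5)/(g−5).
Substitute g = 8: MRS = (d − 5)/2. Setting this equal to 8 gives d − 5 = 8·2 = 16, so d = 21.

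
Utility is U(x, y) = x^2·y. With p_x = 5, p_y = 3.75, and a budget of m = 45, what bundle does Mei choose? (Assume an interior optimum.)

x* = 6, y* = 4

MU_x = 2·x·y and MU_y = x^2.
MRS = MU_x/MU_y = (2/1)·y/x.
Tangency: set MRS = p_x/p_y = 5/3.75 = 4/3.
So (2/1)·y/x = 4/3, i.e. y = (2/3)·x.
Substitute into the budget 5·x + 3.75·y = 45: 7.5·x = 45, so x* = 6.
Then y* = (2/3)·6 = 4.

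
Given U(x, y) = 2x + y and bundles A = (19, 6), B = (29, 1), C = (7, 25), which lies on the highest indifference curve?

Evaluate utility at each bundle:
U(A) = 44.
U(B) = 59.
U(C) = 39.
Highest utility is B, so B ≻ A ≻ C.

Bundle B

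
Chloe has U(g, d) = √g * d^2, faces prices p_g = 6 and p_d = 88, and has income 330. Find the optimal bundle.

MU_g = 0.5·g^(-0.5)·d^2 and MU_d = 2·√g·d.
MRS = MU_g/MU_d = (0.25)·d/g.
Tangency: set MRS = p_g/p_d = 6/88 = 3/44.
So (0.25)·d/g = 3/44, i.e. d = (3/11)·g.
Substitute into the budget 6·g + 88·d = 330: 30·g = 330, so g* = 11.
Then d* = (3/11)·11 = 3.

g* = 11, d* = 3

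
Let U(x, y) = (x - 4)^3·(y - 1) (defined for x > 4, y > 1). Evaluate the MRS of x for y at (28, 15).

MU_x = 3·(x−4)^2·(y−1), MU_y = (x−4)^3.
MRS = (3/1)·(y−1)/(x−4).
At (28, 15): MRS = 1.75.
The indifference curve has slope −1.75 at this bundle.

MRS = 1.75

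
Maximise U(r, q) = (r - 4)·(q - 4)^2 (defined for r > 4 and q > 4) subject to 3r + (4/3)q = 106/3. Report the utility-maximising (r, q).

MU_r = (q−4)^2, MU_q = 2·(r−4)·(q−4).
MRS = (1/2)·(q−4)/(r−4).
Tangency: set MRS = p_r/p_q = 3/(4/3) = 2.25.
So (1/2)·(q − 4)/(r − 4) = 2.25, i.e. (q − 4) = 4.5·(r − 4).
Rewrite the budget in excess-of-subsistence terms: 3·(r − 4) + (4/3)·(q − 4) = 106/3 − 3·4 − (4/3)·4 = 18.
Substituting, 9·(r − 4) = 18, so r − 4 = 2 and r* = 6.
Then q − 4 = 4.5·2 = 9, so q* = 13.

r* = 6, q* = 13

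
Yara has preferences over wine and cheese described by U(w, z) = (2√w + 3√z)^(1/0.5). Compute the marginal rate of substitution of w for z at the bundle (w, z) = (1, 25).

For CES with ρ = 0.5, MRS = (2/3)·√(z/w).
At (1, 25): MRS = 10/3.
So at (1, 25) the consumer would give up 10/3 units of z for one more unit of w.

MRS = 10/3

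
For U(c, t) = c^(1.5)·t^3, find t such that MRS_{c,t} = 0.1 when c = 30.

t = 6

MU_c = 1.5·√c·t^3 and MU_t = 3·c^(1.5)·t^2.
MRS = MU_c/MU_t = (0.5)·t/c.
Substitute c = 30: MRS = t/60. Setting t/60 = 0.1 gives t = 0.1·60 = 6.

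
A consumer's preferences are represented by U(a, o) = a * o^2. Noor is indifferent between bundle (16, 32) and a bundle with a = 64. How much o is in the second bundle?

o = 16

U(16, 32) = 16384.
Set U(64, o) = 16384 and solve.
With a = 64: o^2 = 16384/64 = 256; taking the square root, o = 16.
Check: U(64, 16) = 16384.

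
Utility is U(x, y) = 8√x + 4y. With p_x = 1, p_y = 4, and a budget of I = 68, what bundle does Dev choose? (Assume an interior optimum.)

x* = 16, y* = 13

MU_x = 8/(2√x), MU_y = 4.
MRS = 8/(2√x) ÷ 4.
Tangency: set MRS = p_x/p_y = 1/4 = 0.25.
MRS depends only on x: 1/√x = 0.25 ⇒ √x = 1/0.25 = 4 ⇒ x* = 16.
From the budget, 4·y = 68 − 1·16 = 52, so y* = 13.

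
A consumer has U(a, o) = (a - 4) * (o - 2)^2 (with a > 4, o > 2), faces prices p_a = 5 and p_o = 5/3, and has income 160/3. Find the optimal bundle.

a* = 6, o* = 14

MU_a = (o−2)^2, MU_o = 2·(a−4)·(o−2).
MRS = (1/2)·(o−2)/(a−4).
Tangency: set MRS = p_a/p_o = 5/(5/3) = 3.
So (1/2)·(o − 2)/(a − 4) = 3, i.e. (o − 2) = 6·(a − 4).
Rewrite the budget in excess-of-subsistence terms: 5·(a − 4) + (5/3)·(o − 2) = 160/3 − 5·4 − (5/3)·2 = 30.
Substituting, 15·(a − 4) = 30, so a − 4 = 2 and a* = 6.
Then o − 2 = 6·2 = 12, so o* = 14.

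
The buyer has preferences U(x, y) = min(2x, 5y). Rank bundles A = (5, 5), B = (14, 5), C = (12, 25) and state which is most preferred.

Evaluate utility at each bundle:
U(A) = 10.
U(B) = 25.
U(C) = 24.
Highest utility is B, so B ≻ C ≻ A.

Bundle B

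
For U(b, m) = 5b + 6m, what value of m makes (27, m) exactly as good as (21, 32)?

m = 27

U(21, 32) = 297.
Set U(27, m) = 297 and solve.
5·27 + 6m = 297 ⇒ 6m = 162 ⇒ m = 27.
Check: U(27, 27) = 297.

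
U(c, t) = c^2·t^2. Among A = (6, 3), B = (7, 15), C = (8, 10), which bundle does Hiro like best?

Evaluate utility at each bundle:
U(A) = 324.
U(B) = 11025.
U(C) = 6400.
Highest utility is B, so B ≻ C ≻ A.

Bundle B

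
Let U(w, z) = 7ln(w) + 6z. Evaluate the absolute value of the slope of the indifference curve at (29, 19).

MRS = 7/174

MU_w = 7/w, MU_z = 6.
MRS = 7/w ÷ 6.
At (29, 19): MRS = 7/174.
So at (29, 19) the consumer would give up 7/174 units of z for one more unit of w.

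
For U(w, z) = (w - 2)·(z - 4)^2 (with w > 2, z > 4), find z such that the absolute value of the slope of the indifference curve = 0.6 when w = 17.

z = 22

MU_w = (z−4)^2, MU_z = 2·(w−2)·(z−4).
MRS = (1/2)·(z−4)/(w−2).
Substitute w = 17: MRS = (z − 4)/30. Setting this equal to 0.6 gives z − 4 = 0.6·30 = 18, so z = 22.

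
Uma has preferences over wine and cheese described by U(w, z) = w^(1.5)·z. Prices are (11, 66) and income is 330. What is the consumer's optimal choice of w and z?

MU_w = 1.5·√w·z and MU_z = w^(1.5).
MRS = MU_w/MU_z = (1.5)·z/w.
Tangency: set MRS = p_w/p_z = 11/66 = 1/6.
So (1.5)·z/w = 1/6, i.e. z = (1/9)·w.
Substitute into the budget 11·w + 66·z = 330: (55/3)·w = 330, so w* = 18.
Then z* = (1/9)·18 = 2.

w* = 18, z* = 2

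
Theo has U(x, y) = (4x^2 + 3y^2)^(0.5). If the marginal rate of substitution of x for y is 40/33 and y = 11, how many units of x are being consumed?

x = 10

For CES with ρ = 2, MRS = (4/3)·(y/x)^(-1).
Setting (4/3)·(11/x)^(-1) = 40/33 gives (11/x)^(-1) = 10/11, so 11/x = 1.1 and x = 10.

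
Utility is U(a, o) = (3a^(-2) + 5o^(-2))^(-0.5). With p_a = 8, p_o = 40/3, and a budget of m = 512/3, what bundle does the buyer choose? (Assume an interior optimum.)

For CES with ρ = -2, MRS = (3/5)·(o/a)^3.
Tangency: set MRS = p_a/p_o = 8/(40/3) = 0.6.
So (o/a)^3 = 1; taking the cube root, o/a = 1, i.e. o = a.
Substitute into the budget 8·a + (40/3)·o = 512/3: (64/3)·a = 512/3, so a* = 8 and o* = 8.

a* = 8, o* = 8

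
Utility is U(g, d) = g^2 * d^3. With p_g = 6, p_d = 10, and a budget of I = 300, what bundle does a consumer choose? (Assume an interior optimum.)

g* = 20, d* = 18

MU_g = 2·g·d^3 and MU_d = 3·g^2·d^2.
MRS = MU_g/MU_d = (2/3)·d/g.
Tangency: set MRS = p_g/p_d = 6/10 = 0.6.
So (2/3)·d/g = 0.6, i.e. d = 0.9·g.
Substitute into the budget 6·g + 10·d = 300: 15·g = 300, so g* = 20.
Then d* = 0.9·20 = 18.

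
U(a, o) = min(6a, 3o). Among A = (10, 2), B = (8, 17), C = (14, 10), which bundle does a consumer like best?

Evaluate utility at each bundle:
U(A) = 6.
U(B) = 48.
U(C) = 30.
Highest utility is B, so B ≻ C ≻ A.

Bundle B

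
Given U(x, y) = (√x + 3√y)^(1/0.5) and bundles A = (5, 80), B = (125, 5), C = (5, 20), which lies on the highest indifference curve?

Bundle A

Evaluate utility at each bundle:
U(A) = 845.000.
U(B) = 320.000.
U(C) = 245.000.
Highest utility is A, so A ≻ B ≻ C.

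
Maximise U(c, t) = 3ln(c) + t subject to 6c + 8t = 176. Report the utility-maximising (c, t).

MU_c = 3/c, MU_t = 1.
MRS = 3/c ÷ 1.
Tangency: set MRS = p_c/p_t = 6/8 = 0.75.
MRS depends only on c: 3/c = 0.75 ⇒ c* = 3/0.75 = 4.
From the budget, 8·t = 176 − 6·4 = 152, so t* = 19.

c* = 4, t* = 19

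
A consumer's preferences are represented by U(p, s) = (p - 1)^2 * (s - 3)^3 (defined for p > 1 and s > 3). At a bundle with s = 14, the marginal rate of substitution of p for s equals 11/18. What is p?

MU_p = 2·(p−1)·(s−3)^3, MU_s = 3·(p−1)^2·(s−3)^2.
MRS = (2/3)·(s−3)/(p−1).
Substitute s = 14: MRS = (22/3)/(p − 1). Setting this equal to 11/18 gives p − 1 = (22/3)/(11/18) = 12, so p = 13.

p = 13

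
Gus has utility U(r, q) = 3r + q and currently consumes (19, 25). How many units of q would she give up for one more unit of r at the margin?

MU_r = 3, MU_q = 1, so MRS = 3/1 = 3 at every bundle.
At (19, 25): MRS = 3.
The indifference curve has slope −3 at this bundle.

MRS = 3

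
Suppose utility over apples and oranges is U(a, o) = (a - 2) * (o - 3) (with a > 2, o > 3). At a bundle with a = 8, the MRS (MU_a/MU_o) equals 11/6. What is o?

MU_a = (o−3), MU_o = (a−2).
MRS = (o−3)/(a−2).
Substitute a = 8: MRS = (o − 3)/6. Setting this equal to 11/6 gives o − 3 = (11/6)·6 = 11, so o = 14.

o = 14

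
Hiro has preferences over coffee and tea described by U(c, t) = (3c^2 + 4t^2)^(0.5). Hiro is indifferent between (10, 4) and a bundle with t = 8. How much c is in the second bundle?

c = 6

U depends on (c, t) only through S = 3c^2 + 4t^2, so equal utility means equal S. At (10, 4): S = 364.
With t = 8: 4·8^2 = 256, so 3c^2 = 364 − 256 = 108, i.e. c^2 = 36.
Hence c = √36 = 6.
Check: U(6, 8) = 19.0788.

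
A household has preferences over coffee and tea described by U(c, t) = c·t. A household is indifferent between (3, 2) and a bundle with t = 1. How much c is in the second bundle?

c = 6

U(3, 2) = 6.
Set U(c, 1) = 6 and solve.
With t = 1: c = 6/1 = 6.
Check: U(6, 1) = 6.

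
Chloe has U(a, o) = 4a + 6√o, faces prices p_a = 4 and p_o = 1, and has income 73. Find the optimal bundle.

MU_a = 4, MU_o = 6/(2√o).
MRS = 4 ÷ (6/(2√o)).
Tangency: set MRS = p_a/p_o = 4/1 = 4.
MRS depends only on o: (4/3)·√o = 4 ⇒ √o = 4/(4/3) = 3 ⇒ o* = 9.
From the budget, 4·a = 73 − 1·9 = 64, so a* = 16.

a* = 16, o* = 9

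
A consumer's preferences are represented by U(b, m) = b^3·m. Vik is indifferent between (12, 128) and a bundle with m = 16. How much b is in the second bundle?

b = 24

U(12, 128) = 221184.
Set U(b, 16) = 221184 and solve.
With m = 16: b^3 = 221184/16 = 13824; taking the cube root, b = 24.
Check: U(24, 16) = 221184.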